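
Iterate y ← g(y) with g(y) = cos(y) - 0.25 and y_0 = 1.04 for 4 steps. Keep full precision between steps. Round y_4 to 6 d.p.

y_1 = g(1.040000) = 0.256220
y_2 = g(0.256220) = 0.717355
y_3 = g(0.717355) = 0.503547
y_4 = g(0.503547) = 0.625876

0.625876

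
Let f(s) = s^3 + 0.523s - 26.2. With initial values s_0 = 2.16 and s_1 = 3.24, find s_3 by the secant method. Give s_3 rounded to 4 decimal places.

f(s_0) = -14.992624, f(s_1) = 9.506744
s_2 = 3.240000 - (9.506744)·(3.240000 - 2.160000)/(9.506744 - (-14.992624)) = 2.820916; f(s_2) = -2.277023
s_3 = 2.820916 - (-2.277023)·(2.820916 - 3.240000)/(-2.277023 - (9.506744)) = 2.901898; f(s_3) = -0.245401

2.9019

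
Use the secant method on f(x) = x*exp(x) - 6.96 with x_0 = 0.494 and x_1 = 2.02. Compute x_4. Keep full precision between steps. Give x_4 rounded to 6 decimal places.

f(x_0) = -6.150404, f(x_1) = 8.267416
x_2 = 2.020000 - (8.267416)·(2.020000 - 0.494000)/(8.267416 - (-6.150404)) = 1.144966; f(x_2) = -3.362131
x_3 = 1.144966 - (-3.362131)·(1.144966 - 2.020000)/(-3.362131 - (8.267416)) = 1.397941; f(x_3) = -1.302732
x_4 = 1.397941 - (-1.302732)·(1.397941 - 1.144966)/(-1.302732 - (-3.362131)) = 1.557967; f(x_4) = 0.439029

1.557967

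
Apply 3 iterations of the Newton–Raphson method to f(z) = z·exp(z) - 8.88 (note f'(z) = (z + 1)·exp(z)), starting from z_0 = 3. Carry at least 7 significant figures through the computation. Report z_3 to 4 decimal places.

z_0 = 3.000000: f = 51.376611, f' = 80.342148 → z_1 = 3.000000 - (51.376611)/(80.342148) = 2.360527
z_1 = 2.360527: f = 16.133416, f' = 35.609953 → z_2 = 2.360527 - (16.133416)/(35.609953) = 1.907468
z_2 = 1.907468: f = 3.968729, f' = 19.584741 → z_3 = 1.907468 - (3.968729)/(19.584741) = 1.704824

1.7048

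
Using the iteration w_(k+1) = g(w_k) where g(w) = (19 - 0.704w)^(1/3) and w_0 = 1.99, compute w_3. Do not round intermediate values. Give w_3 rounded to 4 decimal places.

w_1 = g(1.990000) = 2.601136
w_2 = g(2.601136) = 2.579764
w_3 = g(2.579764) = 2.580517

2.5805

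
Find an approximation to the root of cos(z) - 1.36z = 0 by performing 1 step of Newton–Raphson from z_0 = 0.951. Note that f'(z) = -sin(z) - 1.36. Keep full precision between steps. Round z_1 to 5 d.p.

0.62327

z_0 = 0.951000: f = -0.712491, f' = -2.173997 → z_1 = 0.951000 - (-0.712491)/(-2.173997) = 0.623267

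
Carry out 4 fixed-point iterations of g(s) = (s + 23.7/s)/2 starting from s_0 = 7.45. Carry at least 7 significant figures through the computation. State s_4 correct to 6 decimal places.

4.868265

s_1 = g(7.450000) = 5.315604
s_2 = g(5.315604) = 4.887088
s_3 = g(4.887088) = 4.868301
s_4 = g(4.868301) = 4.868265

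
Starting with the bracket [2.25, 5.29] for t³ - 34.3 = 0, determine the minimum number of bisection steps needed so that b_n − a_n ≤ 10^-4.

Initial width b − a = 5.29 − 2.25 = 3.040000.
After n steps the width is (b−a)/2^n; need (b−a)/2^n ≤ 10^-4.
So n ≥ log₂(3.040000/10^-4) = log₂(30400.0000) ≈ 14.8918.
Hence n = 15.

15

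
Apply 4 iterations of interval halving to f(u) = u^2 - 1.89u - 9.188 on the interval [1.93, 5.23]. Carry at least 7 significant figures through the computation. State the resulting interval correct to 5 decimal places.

[3.99250, 4.19875]

f(1.930000) = -9.110800, f(5.230000) = 8.280200 (opposite signs)
step 1: m = 3.580000, f(m) = -3.137800 < 0 → root in [3.580000, 5.230000]
step 2: m = 4.405000, f(m) = 1.890575 > 0 → root in [3.580000, 4.405000]
step 3: m = 3.992500, f(m) = -0.793769 < 0 → root in [3.992500, 4.405000]
step 4: m = 4.198750, f(m) = 0.505864 > 0 → root in [3.992500, 4.198750]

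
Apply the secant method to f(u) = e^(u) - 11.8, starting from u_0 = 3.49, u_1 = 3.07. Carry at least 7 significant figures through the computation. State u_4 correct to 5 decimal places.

f(u_0) = 20.985948, f(u_1) = 9.741903
u_2 = 3.070000 - (9.741903)·(3.070000 - 3.490000)/(9.741903 - (20.985948)) = 2.706110; f(u_2) = 3.170920
u_3 = 2.706110 - (3.170920)·(2.706110 - 3.070000)/(3.170920 - (9.741903)) = 2.530509; f(u_3) = 0.759901
u_4 = 2.530509 - (0.759901)·(2.530509 - 2.706110)/(0.759901 - (3.170920)) = 2.475164; f(u_4) = 0.083654

2.47516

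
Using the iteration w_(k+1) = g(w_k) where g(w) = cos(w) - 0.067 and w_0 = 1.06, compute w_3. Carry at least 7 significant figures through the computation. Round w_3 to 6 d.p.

0.596489

w_1 = g(1.060000) = 0.421872
w_2 = g(0.421872) = 0.845324
w_3 = g(0.845324) = 0.596489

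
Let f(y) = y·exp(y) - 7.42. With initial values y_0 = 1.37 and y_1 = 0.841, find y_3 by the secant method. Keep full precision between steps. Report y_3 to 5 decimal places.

f(y_0) = -2.028570, f(y_1) = -5.469986
y_2 = 0.841000 - (-5.469986)·(0.841000 - 1.370000)/(-5.469986 - (-2.028570)) = 1.681823; f(y_2) = 1.620383
y_3 = 1.681823 - (1.620383)·(1.681823 - 0.841000)/(1.620383 - (-5.469986)) = 1.489667; f(y_3) = -0.812402

1.48967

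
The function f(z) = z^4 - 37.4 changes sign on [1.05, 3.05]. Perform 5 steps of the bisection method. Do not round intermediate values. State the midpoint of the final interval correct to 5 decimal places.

f(1.050000) = -36.184494, f(3.050000) = 49.136506 (opposite signs)
step 1: m = 2.050000, f(m) = -19.738994 < 0 → root in [2.050000, 3.050000]
step 2: m = 2.550000, f(m) = 4.882506 > 0 → root in [2.050000, 2.550000]
step 3: m = 2.300000, f(m) = -9.415900 < 0 → root in [2.300000, 2.550000]
step 4: m = 2.425000, f(m) = -2.818250 < 0 → root in [2.425000, 2.550000]
step 5: m = 2.487500, f(m) = 0.887090 > 0 → root in [2.425000, 2.487500]
Midpoint of [2.425000, 2.487500] = 2.456250

2.45625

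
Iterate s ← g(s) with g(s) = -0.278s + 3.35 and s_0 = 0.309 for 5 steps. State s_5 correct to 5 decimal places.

s_1 = g(0.309000) = 3.264098
s_2 = g(3.264098) = 2.442581
s_3 = g(2.442581) = 2.670963
s_4 = g(2.670963) = 2.607472
s_5 = g(2.607472) = 2.625123

2.62512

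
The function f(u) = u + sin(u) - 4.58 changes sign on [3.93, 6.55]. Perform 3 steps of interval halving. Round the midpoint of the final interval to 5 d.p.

f(3.930000) = -1.359231, f(6.550000) = 2.233660 (opposite signs)
step 1: m = 5.240000, f(m) = -0.204012 < 0 → root in [5.240000, 6.550000]
step 2: m = 5.895000, f(m) = 0.936491 > 0 → root in [5.240000, 5.895000]
step 3: m = 5.567500, f(m) = 0.331365 > 0 → root in [5.240000, 5.567500]
Midpoint of [5.240000, 5.567500] = 5.403750

5.40375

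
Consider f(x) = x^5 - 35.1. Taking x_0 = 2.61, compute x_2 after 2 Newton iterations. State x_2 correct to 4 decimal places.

2.0706

Newton update: x ← x − f(x)/f'(x).
f'(x) = 5x^4
x_0 = 2.610000: f = 86.016284, f' = 232.023532 → x_1 = 2.610000 - (86.016284)/(232.023532) = 2.239278
x_1 = 2.239278: f = 21.204076, f' = 125.719276 → x_2 = 2.239278 - (21.204076)/(125.719276) = 2.070616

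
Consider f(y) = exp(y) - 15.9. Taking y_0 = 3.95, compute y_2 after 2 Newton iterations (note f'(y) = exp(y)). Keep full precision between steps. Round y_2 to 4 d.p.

2.8689

y_0 = 3.950000: f = 36.035367, f' = 51.935367 → y_1 = 3.950000 - (36.035367)/(51.935367) = 3.256150
y_1 = 3.256150: f = 10.049433, f' = 25.949433 → y_2 = 3.256150 - (10.049433)/(25.949433) = 2.868880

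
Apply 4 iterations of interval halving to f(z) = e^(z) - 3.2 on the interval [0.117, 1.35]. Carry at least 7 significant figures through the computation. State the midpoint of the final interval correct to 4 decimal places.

f(0.117000) = -2.075881, f(1.350000) = 0.657426 (opposite signs)
step 1: m = 0.733500, f(m) = -1.117644 < 0 → root in [0.733500, 1.350000]
step 2: m = 1.041750, f(m) = -0.365828 < 0 → root in [1.041750, 1.350000]
step 3: m = 1.195875, f(m) = 0.106450 > 0 → root in [1.041750, 1.195875]
step 4: m = 1.118812, f(m) = -0.138783 < 0 → root in [1.118812, 1.195875]
Midpoint of [1.118812, 1.195875] = 1.157344

1.1573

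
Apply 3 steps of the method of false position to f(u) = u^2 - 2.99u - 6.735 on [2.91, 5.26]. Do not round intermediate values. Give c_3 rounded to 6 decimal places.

f(2.910000) = -6.967800, f(5.260000) = 5.205200
step 1: c = 4.255135, f(c) = -1.351679 < 0 → new bracket [4.255135, 5.260000]
step 2: c = 4.462285, f(c) = -0.165246 < 0 → new bracket [4.462285, 5.260000]
step 3: c = 4.486830, f(c) = -0.018978 < 0 → new bracket [4.486830, 5.260000]

4.486830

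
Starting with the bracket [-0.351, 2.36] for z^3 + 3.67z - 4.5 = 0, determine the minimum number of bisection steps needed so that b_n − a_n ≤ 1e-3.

12

Initial width b − a = 2.36 − -0.351 = 2.711000.
After n steps the width is (b−a)/2^n; need (b−a)/2^n ≤ 1e-3.
So n ≥ log₂(2.711000/1e-3) = log₂(2711.0000) ≈ 11.4046.
Hence n = 12.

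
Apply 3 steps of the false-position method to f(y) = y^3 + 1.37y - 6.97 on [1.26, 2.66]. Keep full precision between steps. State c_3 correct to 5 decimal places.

False-position update: c = (a·f(b) − b·f(a))/(f(b) − f(a)); replace the endpoint whose sign matches f(c).
f(1.260000) = -3.243424, f(2.660000) = 15.495296
step 1: c = 1.502321, f(c) = -1.521126 < 0 → new bracket [1.502321, 2.660000]
step 2: c = 1.605808, f(c) = -0.629274 < 0 → new bracket [1.605808, 2.660000]
step 3: c = 1.646949, f(c) = -0.246429 < 0 → new bracket [1.646949, 2.660000]

1.64695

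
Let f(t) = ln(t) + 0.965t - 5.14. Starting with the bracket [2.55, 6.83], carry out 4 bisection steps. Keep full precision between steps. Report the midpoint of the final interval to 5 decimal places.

4.02125

f(2.550000) = -1.743157, f(6.830000) = 3.372275 (opposite signs)
step 1: m = 4.690000, f(m) = 0.931283 > 0 → root in [2.550000, 4.690000]
step 2: m = 3.620000, f(m) = -0.360226 < 0 → root in [3.620000, 4.690000]
step 3: m = 4.155000, f(m) = 0.293887 > 0 → root in [3.620000, 4.155000]
step 4: m = 3.887500, f(m) = -0.030796 < 0 → root in [3.887500, 4.155000]
Midpoint of [3.887500, 4.155000] = 4.021250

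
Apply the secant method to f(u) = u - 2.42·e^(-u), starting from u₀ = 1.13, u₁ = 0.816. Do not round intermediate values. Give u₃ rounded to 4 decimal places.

0.9429

Secant update: u_(k+1) = u_k − f(u_k)·(u_k − u_(k-1))/(f(u_k) − f(u_(k-1))).
f(u_0) = 0.348260, f(u_1) = -0.254117
u_2 = 0.816000 - (-0.254117)·(0.816000 - 1.130000)/(-0.254117 - (0.348260)) = 0.948463; f(u_2) = 0.011110
u_3 = 0.948463 - (0.011110)·(0.948463 - 0.816000)/(0.011110 - (-0.254117)) = 0.942914; f(u_3) = 0.000346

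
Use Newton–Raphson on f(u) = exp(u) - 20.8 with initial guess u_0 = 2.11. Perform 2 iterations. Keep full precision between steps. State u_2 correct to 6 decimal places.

3.182322

f'(u) = exp(u)
u_0 = 2.110000: f = -12.551759, f' = 8.248241 → u_1 = 2.110000 - (-12.551759)/(8.248241) = 3.631750
u_1 = 3.631750: f = 16.978861, f' = 37.778861 → u_2 = 3.631750 - (16.978861)/(37.778861) = 3.182322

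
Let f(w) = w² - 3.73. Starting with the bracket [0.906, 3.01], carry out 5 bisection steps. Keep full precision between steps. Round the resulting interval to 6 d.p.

f(0.906000) = -2.909164, f(3.010000) = 5.330100 (opposite signs)
step 1: m = 1.958000, f(m) = 0.103764 > 0 → root in [0.906000, 1.958000]
step 2: m = 1.432000, f(m) = -1.679376 < 0 → root in [1.432000, 1.958000]
step 3: m = 1.695000, f(m) = -0.856975 < 0 → root in [1.695000, 1.958000]
step 4: m = 1.826500, f(m) = -0.393898 < 0 → root in [1.826500, 1.958000]
step 5: m = 1.892250, f(m) = -0.149390 < 0 → root in [1.892250, 1.958000]

[1.892250, 1.958000]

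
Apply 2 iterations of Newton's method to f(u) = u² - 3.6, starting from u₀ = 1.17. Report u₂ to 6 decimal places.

1.909403

f'(u) = 2u
u_0 = 1.170000: f = -2.231100, f' = 2.340000 → u_1 = 1.170000 - (-2.231100)/(2.340000) = 2.123462
u_1 = 2.123462: f = 0.909089, f' = 4.246923 → u_2 = 2.123462 - (0.909089)/(4.246923) = 1.909403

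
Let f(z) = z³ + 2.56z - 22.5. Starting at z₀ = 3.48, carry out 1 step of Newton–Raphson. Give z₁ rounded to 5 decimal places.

f'(z) = 3z² + 2.56
z_0 = 3.480000: f = 28.552992, f' = 38.891200 → z_1 = 3.480000 - (28.552992)/(38.891200) = 2.745824

2.74582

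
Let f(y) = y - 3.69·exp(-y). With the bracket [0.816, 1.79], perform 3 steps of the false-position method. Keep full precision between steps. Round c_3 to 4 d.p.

1.1590

f(0.816000) = -0.815707, f(1.790000) = 1.173917
step 1: c = 1.215321, f(c) = 0.120812 > 0 → new bracket [0.816000, 1.215321]
step 2: c = 1.163808, f(c) = 0.011440 > 0 → new bracket [0.816000, 1.163808]
step 3: c = 1.158997, f(c) = 0.001073 > 0 → new bracket [0.816000, 1.158997]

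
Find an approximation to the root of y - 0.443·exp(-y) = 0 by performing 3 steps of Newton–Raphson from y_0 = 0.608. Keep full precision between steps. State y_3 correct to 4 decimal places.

0.3213

Newton update: y ← y − f(y)/f'(y).
f'(y) = 1 + 0.443·exp(-y)
y_0 = 0.608000: f = 0.366814, f' = 1.241186 → y_1 = 0.608000 - (0.366814)/(1.241186) = 0.312465
y_1 = 0.312465: f = -0.011652, f' = 1.324117 → y_2 = 0.312465 - (-0.011652)/(1.324117) = 0.321265
y_2 = 0.321265: f = -0.000013, f' = 1.321277 → y_3 = 0.321265 - (-0.000013)/(1.321277) = 0.321274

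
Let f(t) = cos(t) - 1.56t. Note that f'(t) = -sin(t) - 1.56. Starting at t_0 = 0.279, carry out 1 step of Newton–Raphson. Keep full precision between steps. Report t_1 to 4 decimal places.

Newton update: t ← t − f(t)/f'(t).
t_0 = 0.279000: f = 0.526091, f' = -1.835394 → t_1 = 0.279000 - (0.526091)/(-1.835394) = 0.565637

0.5656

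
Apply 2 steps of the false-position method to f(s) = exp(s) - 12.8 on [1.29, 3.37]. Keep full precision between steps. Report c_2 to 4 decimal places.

False-position update: c = (a·f(b) − b·f(a))/(f(b) − f(a)); replace the endpoint whose sign matches f(c).
f(1.290000) = -9.167213, f(3.370000) = 16.278527
step 1: c = 2.039352, f(c) = -5.114376 < 0 → new bracket [2.039352, 3.370000]
step 2: c = 2.357468, f(c) = -2.235830 < 0 → new bracket [2.357468, 3.370000]

2.3575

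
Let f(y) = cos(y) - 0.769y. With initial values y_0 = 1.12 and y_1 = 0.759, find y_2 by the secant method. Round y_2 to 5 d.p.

0.84924

f(y_0) = -0.425598, f(y_1) = 0.141854
y_2 = 0.759000 - (0.141854)·(0.759000 - 1.120000)/(0.141854 - (-0.425598)) = 0.849244; f(y_2) = 0.007482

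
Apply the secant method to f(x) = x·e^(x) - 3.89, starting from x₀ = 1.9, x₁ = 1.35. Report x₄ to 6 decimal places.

f(x_0) = 8.813199, f(x_1) = 1.317524
x_2 = 1.350000 - (1.317524)·(1.350000 - 1.900000)/(1.317524 - (8.813199)) = 1.253326; f(x_2) = 0.499110
x_3 = 1.253326 - (0.499110)·(1.253326 - 1.350000)/(0.499110 - (1.317524)) = 1.194369; f(x_3) = 0.053178
x_4 = 1.194369 - (0.053178)·(1.194369 - 1.253326)/(0.053178 - (0.499110)) = 1.187338; f(x_4) = 0.002503

1.187338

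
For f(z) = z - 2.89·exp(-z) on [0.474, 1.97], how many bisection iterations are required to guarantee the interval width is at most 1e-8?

28

Initial width b − a = 1.97 − 0.474 = 1.496000.
After n steps the width is (b−a)/2^n; need (b−a)/2^n ≤ 1e-8.
So n ≥ log₂(1.496000/1e-8) = log₂(149600000.0000) ≈ 27.1565.
Hence n = 28.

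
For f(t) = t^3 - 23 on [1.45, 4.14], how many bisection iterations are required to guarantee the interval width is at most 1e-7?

25

Initial width b − a = 4.14 − 1.45 = 2.690000.
After n steps the width is (b−a)/2^n; need (b−a)/2^n ≤ 1e-7.
So n ≥ log₂(2.690000/1e-7) = log₂(26900000.0000) ≈ 24.6811.
Hence n = 25.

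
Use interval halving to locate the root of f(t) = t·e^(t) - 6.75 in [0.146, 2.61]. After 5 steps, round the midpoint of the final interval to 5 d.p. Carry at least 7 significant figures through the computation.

1.49350

f(0.146000) = -6.581049, f(2.610000) = 28.743523 (opposite signs)
step 1: m = 1.378000, f(m) = -1.283529 < 0 → root in [1.378000, 2.610000]
step 2: m = 1.994000, f(m) = 7.895640 > 0 → root in [1.378000, 1.994000]
step 3: m = 1.686000, f(m) = 2.350768 > 0 → root in [1.378000, 1.686000]
step 4: m = 1.532000, f(m) = 0.339211 > 0 → root in [1.378000, 1.532000]
step 5: m = 1.455000, f(m) = -0.516077 < 0 → root in [1.455000, 1.532000]
Midpoint of [1.455000, 1.532000] = 1.493500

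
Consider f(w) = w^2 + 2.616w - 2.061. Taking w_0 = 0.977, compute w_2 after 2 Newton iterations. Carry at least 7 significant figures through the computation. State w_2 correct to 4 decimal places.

f'(w) = 2w + 2.616
w_0 = 0.977000: f = 1.449361, f' = 4.570000 → w_1 = 0.977000 - (1.449361)/(4.570000) = 0.659853
w_1 = 0.659853: f = 0.100582, f' = 3.935706 → w_2 = 0.659853 - (0.100582)/(3.935706) = 0.634297

0.6343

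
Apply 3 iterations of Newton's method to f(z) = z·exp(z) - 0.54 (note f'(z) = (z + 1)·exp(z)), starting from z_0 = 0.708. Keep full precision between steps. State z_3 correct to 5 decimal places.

z_0 = 0.708000: f = 0.897189, f' = 3.467116 → z_1 = 0.708000 - (0.897189)/(3.467116) = 0.449229
z_1 = 0.449229: f = 0.163989, f' = 2.271092 → z_2 = 0.449229 - (0.163989)/(2.271092) = 0.377022
z_2 = 0.377022: f = 0.009674, f' = 2.007611 → z_3 = 0.377022 - (0.009674)/(2.007611) = 0.372203

0.37220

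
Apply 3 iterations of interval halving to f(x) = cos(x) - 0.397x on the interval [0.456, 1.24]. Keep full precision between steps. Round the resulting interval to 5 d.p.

f(0.456000) = 0.716789, f(1.240000) = -0.167484 (opposite signs)
step 1: m = 0.848000, f(m) = 0.324828 > 0 → root in [0.848000, 1.240000]
step 2: m = 1.044000, f(m) = 0.088299 > 0 → root in [1.044000, 1.240000]
step 3: m = 1.142000, f(m) = -0.037598 < 0 → root in [1.044000, 1.142000]

[1.04400, 1.14200]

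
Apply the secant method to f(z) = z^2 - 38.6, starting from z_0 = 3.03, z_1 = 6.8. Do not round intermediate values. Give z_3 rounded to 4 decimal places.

Secant update: z_(k+1) = z_k − f(z_k)·(z_k − z_(k-1))/(f(z_k) − f(z_(k-1))).
f(z_0) = -29.419100, f(z_1) = 7.640000
z_2 = 6.800000 - (7.640000)·(6.800000 - 3.030000)/(7.640000 - (-29.419100)) = 6.022787; f(z_2) = -2.326032
z_3 = 6.022787 - (-2.326032)·(6.022787 - 6.800000)/(-2.326032 - (7.640000)) = 6.204186; f(z_3) = -0.108080

6.2042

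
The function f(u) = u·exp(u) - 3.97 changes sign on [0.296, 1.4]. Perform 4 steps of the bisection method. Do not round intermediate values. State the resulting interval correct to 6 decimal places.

f(0.296000) = -3.572037, f(1.400000) = 1.707280 (opposite signs)
step 1: m = 0.848000, f(m) = -1.989944 < 0 → root in [0.848000, 1.400000]
step 2: m = 1.124000, f(m) = -0.511297 < 0 → root in [1.124000, 1.400000]
step 3: m = 1.262000, f(m) = 0.487989 > 0 → root in [1.124000, 1.262000]
step 4: m = 1.193000, f(m) = -0.036730 < 0 → root in [1.193000, 1.262000]

[1.193000, 1.262000]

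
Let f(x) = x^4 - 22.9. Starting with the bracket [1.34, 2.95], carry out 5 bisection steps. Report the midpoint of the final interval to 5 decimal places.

2.17016

f(1.340000) = -19.675821, f(2.950000) = 52.833506 (opposite signs)
step 1: m = 2.145000, f(m) = -1.730569 < 0 → root in [2.145000, 2.950000]
step 2: m = 2.547500, f(m) = 19.216936 > 0 → root in [2.145000, 2.547500]
step 3: m = 2.346250, f(m) = 7.403804 > 0 → root in [2.145000, 2.346250]
step 4: m = 2.245625, f(m) = 2.530151 > 0 → root in [2.145000, 2.245625]
step 5: m = 2.195312, f(m) = 0.326587 > 0 → root in [2.145000, 2.195312]
Midpoint of [2.145000, 2.195312] = 2.170156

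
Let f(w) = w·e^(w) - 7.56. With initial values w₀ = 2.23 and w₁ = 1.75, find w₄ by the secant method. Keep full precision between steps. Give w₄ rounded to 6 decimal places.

f(w_0) = 13.178701, f(w_1) = 2.510555
w_2 = 1.750000 - (2.510555)·(1.750000 - 2.230000)/(2.510555 - (13.178701)) = 1.637041; f(w_2) = 0.854285
w_3 = 1.637041 - (0.854285)·(1.637041 - 1.750000)/(0.854285 - (2.510555)) = 1.578778; f(w_3) = 0.095531
w_4 = 1.578778 - (0.095531)·(1.578778 - 1.637041)/(0.095531 - (0.854285)) = 1.571442; f(w_4) = 0.004268

1.571442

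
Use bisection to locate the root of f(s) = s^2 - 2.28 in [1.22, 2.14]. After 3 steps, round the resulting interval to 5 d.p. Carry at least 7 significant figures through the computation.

f(1.220000) = -0.791600, f(2.140000) = 2.299600 (opposite signs)
step 1: m = 1.680000, f(m) = 0.542400 > 0 → root in [1.220000, 1.680000]
step 2: m = 1.450000, f(m) = -0.177500 < 0 → root in [1.450000, 1.680000]
step 3: m = 1.565000, f(m) = 0.169225 > 0 → root in [1.450000, 1.565000]

[1.45000, 1.56500]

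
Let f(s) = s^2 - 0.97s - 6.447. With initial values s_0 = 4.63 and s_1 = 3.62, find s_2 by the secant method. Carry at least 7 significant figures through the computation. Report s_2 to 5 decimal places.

f(s_0) = 10.498800, f(s_1) = 3.146000
s_2 = 3.620000 - (3.146000)·(3.620000 - 4.630000)/(3.146000 - (10.498800)) = 3.187857; f(s_2) = 0.623212

3.18786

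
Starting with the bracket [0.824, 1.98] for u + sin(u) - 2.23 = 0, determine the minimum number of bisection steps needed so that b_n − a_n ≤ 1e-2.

7

Initial width b − a = 1.98 − 0.824 = 1.156000.
After n steps the width is (b−a)/2^n; need (b−a)/2^n ≤ 1e-2.
So n ≥ log₂(1.156000/1e-2) = log₂(115.6000) ≈ 6.8530.
Hence n = 7.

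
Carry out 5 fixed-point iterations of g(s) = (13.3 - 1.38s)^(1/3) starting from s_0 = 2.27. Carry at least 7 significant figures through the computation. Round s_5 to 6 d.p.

2.175602

s_1 = g(2.270000) = 2.166390
s_2 = g(2.166390) = 2.176498
s_3 = g(2.176498) = 2.175516
s_4 = g(2.175516) = 2.175611
s_5 = g(2.175611) = 2.175602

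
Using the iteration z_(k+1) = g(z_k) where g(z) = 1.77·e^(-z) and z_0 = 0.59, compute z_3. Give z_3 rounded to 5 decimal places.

z_1 = g(0.590000) = 0.981159
z_2 = g(0.981159) = 0.663531
z_3 = g(0.663531) = 0.911602

0.91160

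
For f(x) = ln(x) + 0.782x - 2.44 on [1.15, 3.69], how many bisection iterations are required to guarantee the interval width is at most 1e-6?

22

Initial width b − a = 3.69 − 1.15 = 2.540000.
After n steps the width is (b−a)/2^n; need (b−a)/2^n ≤ 1e-6.
So n ≥ log₂(2.540000/1e-6) = log₂(2540000.0000) ≈ 21.2764.
Hence n = 22.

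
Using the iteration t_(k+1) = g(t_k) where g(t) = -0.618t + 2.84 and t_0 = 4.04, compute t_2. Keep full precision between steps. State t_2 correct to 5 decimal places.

t_1 = g(4.040000) = 0.343280
t_2 = g(0.343280) = 2.627853

2.62785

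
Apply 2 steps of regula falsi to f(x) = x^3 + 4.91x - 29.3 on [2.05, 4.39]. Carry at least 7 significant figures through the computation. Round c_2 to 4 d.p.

2.4626

f(2.050000) = -10.619375, f(4.390000) = 76.859419
step 1: c = 2.334061, f(c) = -5.124162 < 0 → new bracket [2.334061, 4.390000]
step 2: c = 2.462562, f(c) = -2.275320 < 0 → new bracket [2.462562, 4.390000]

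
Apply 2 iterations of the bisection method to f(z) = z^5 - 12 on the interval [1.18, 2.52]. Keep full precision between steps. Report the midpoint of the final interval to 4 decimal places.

1.6825

f(1.180000) = -9.712242, f(2.520000) = 89.625502 (opposite signs)
step 1: m = 1.850000, f(m) = 9.669987 > 0 → root in [1.180000, 1.850000]
step 2: m = 1.515000, f(m) = -4.018892 < 0 → root in [1.515000, 1.850000]
Midpoint of [1.515000, 1.850000] = 1.682500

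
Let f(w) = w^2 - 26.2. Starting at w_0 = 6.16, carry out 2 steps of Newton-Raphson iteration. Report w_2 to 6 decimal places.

5.119338

Newton update: w ← w − f(w)/f'(w).
f'(w) = 2w
w_0 = 6.160000: f = 11.745600, f' = 12.320000 → w_1 = 6.160000 - (11.745600)/(12.320000) = 5.206623
w_1 = 5.206623: f = 0.908927, f' = 10.413247 → w_2 = 5.206623 - (0.908927)/(10.413247) = 5.119338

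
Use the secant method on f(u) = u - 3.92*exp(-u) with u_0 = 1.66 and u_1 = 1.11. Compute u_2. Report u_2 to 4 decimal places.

1.2012

f(u_0) = 0.914655, f(u_1) = -0.181871
u_2 = 1.110000 - (-0.181871)·(1.110000 - 1.660000)/(-0.181871 - (0.914655)) = 1.201224; f(u_2) = 0.021986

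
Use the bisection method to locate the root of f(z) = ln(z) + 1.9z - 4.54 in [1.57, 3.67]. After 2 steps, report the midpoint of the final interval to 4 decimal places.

f(1.570000) = -1.105924, f(3.670000) = 3.733192 (opposite signs)
step 1: m = 2.620000, f(m) = 1.401174 > 0 → root in [1.570000, 2.620000]
step 2: m = 2.095000, f(m) = 0.180054 > 0 → root in [1.570000, 2.095000]
Midpoint of [1.570000, 2.095000] = 1.832500

1.8325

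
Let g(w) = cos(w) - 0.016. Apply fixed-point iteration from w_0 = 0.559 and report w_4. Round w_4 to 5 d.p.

0.69808

w_1 = g(0.559000) = 0.831786
w_2 = g(0.831786) = 0.657557
w_3 = g(0.657557) = 0.775488
w_4 = g(0.775488) = 0.698080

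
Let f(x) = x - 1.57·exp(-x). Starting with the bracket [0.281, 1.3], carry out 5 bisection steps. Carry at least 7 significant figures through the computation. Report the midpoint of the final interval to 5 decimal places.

f(0.281000) = -0.904394, f(1.300000) = 0.872125 (opposite signs)
step 1: m = 0.790500, f(m) = 0.078320 > 0 → root in [0.281000, 0.790500]
step 2: m = 0.535750, f(m) = -0.383061 < 0 → root in [0.535750, 0.790500]
step 3: m = 0.663125, f(m) = -0.145800 < 0 → root in [0.663125, 0.790500]
step 4: m = 0.726812, f(m) = -0.032200 < 0 → root in [0.726812, 0.790500]
step 5: m = 0.758656, f(m) = 0.023433 > 0 → root in [0.726812, 0.758656]
Midpoint of [0.726812, 0.758656] = 0.742734

0.74273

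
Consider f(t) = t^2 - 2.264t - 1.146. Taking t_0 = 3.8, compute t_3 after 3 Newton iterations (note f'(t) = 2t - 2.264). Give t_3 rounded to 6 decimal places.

2.690090

t_0 = 3.800000: f = 4.690800, f' = 5.336000 → t_1 = 3.800000 - (4.690800)/(5.336000) = 2.920915
t_1 = 2.920915: f = 0.772791, f' = 3.577829 → t_2 = 2.920915 - (0.772791)/(3.577829) = 2.704920
t_2 = 2.704920: f = 0.046654, f' = 3.145840 → t_3 = 2.704920 - (0.046654)/(3.145840) = 2.690090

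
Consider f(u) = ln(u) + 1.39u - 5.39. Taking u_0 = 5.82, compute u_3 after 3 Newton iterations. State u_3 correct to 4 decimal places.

f'(u) = 1/u + 1.39
u_0 = 5.820000: f = 4.461100, f' = 1.561821 → u_1 = 5.820000 - (4.461100)/(1.561821) = 2.963655
u_1 = 2.963655: f = -0.184096, f' = 1.727421 → u_2 = 2.963655 - (-0.184096)/(1.727421) = 3.070228
u_2 = 3.070228: f = -0.000631, f' = 1.715709 → u_3 = 3.070228 - (-0.000631)/(1.715709) = 3.070596

3.0706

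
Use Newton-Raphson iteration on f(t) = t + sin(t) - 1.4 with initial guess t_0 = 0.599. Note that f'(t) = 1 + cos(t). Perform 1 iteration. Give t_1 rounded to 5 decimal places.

0.72890

t_0 = 0.599000: f = -0.237183, f' = 1.825900 → t_1 = 0.599000 - (-0.237183)/(1.825900) = 0.728899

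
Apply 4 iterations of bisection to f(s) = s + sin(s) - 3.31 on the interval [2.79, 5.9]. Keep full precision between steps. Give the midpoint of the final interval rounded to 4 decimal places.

4.2478

f(2.790000) = -0.175607, f(5.900000) = 2.216123 (opposite signs)
step 1: m = 4.345000, f(m) = 0.101732 > 0 → root in [2.790000, 4.345000]
step 2: m = 3.567500, f(m) = -0.155647 < 0 → root in [3.567500, 4.345000]
step 3: m = 3.956250, f(m) = -0.081241 < 0 → root in [3.956250, 4.345000]
step 4: m = 4.150625, f(m) = -0.005692 < 0 → root in [4.150625, 4.345000]
Midpoint of [4.150625, 4.345000] = 4.247813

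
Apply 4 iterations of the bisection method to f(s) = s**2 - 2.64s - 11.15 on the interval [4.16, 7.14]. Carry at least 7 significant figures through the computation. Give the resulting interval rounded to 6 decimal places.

f(4.160000) = -4.826800, f(7.140000) = 20.980000 (opposite signs)
step 1: m = 5.650000, f(m) = 5.856500 > 0 → root in [4.160000, 5.650000]
step 2: m = 4.905000, f(m) = -0.040175 < 0 → root in [4.905000, 5.650000]
step 3: m = 5.277500, f(m) = 2.769406 > 0 → root in [4.905000, 5.277500]
step 4: m = 5.091250, f(m) = 1.329927 > 0 → root in [4.905000, 5.091250]

[4.905000, 5.091250]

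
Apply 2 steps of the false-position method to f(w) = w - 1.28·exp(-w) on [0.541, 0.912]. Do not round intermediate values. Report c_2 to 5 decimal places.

False-position update: c = (a·f(b) − b·f(a))/(f(b) − f(a)); replace the endpoint whose sign matches f(c).
f(0.541000) = -0.204172, f(0.912000) = 0.397798
step 1: c = 0.666833, f(c) = 0.009769 > 0 → new bracket [0.541000, 0.666833]
step 2: c = 0.661088, f(c) = 0.000237 > 0 → new bracket [0.541000, 0.661088]

0.66109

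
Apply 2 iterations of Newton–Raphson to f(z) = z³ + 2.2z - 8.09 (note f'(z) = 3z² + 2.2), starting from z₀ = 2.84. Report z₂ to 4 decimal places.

1.7077

z_0 = 2.840000: f = 21.064304, f' = 26.396800 → z_1 = 2.840000 - (21.064304)/(26.396800) = 2.042013
z_1 = 2.042013: f = 4.917249, f' = 14.709451 → z_2 = 2.042013 - (4.917249)/(14.709451) = 1.707721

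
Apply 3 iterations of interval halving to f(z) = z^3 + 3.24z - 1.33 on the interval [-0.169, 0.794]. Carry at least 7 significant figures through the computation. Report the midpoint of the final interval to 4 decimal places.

f(-0.169000) = -1.882387, f(0.794000) = 1.743126 (opposite signs)
step 1: m = 0.312500, f(m) = -0.286982 < 0 → root in [0.312500, 0.794000]
step 2: m = 0.553250, f(m) = 0.631872 > 0 → root in [0.312500, 0.553250]
step 3: m = 0.432875, f(m) = 0.153627 > 0 → root in [0.312500, 0.432875]
Midpoint of [0.312500, 0.432875] = 0.372688

0.3727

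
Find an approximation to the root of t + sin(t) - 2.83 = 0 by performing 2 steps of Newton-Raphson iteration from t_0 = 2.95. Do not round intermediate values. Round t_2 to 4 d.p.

1.8853

f'(t) = 1 + cos(t)
t_0 = 2.950000: f = 0.310423, f' = 0.018298 → t_1 = 2.950000 - (0.310423)/(0.018298) = -14.015028
t_1 = -14.015028: f = -17.837579, f' = 1.121835 → t_2 = -14.015028 - (-17.837579)/(1.121835) = 1.885330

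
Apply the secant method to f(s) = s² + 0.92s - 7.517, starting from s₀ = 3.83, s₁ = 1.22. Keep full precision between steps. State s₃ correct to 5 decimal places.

Secant update: s_(k+1) = s_k − f(s_k)·(s_k − s_(k-1))/(f(s_k) − f(s_(k-1))).
f(s_0) = 10.675500, f(s_1) = -4.906200
s_2 = 1.220000 - (-4.906200)·(1.220000 - 3.830000)/(-4.906200 - (10.675500)) = 2.041809; f(s_2) = -1.469552
s_3 = 2.041809 - (-1.469552)·(2.041809 - 1.220000)/(-1.469552 - (-4.906200)) = 2.393224; f(s_3) = 0.412289

2.39322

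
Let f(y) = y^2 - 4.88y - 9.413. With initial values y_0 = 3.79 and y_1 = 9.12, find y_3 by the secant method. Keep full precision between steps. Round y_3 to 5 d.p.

6.10912

Secant update: y_(k+1) = y_k − f(y_k)·(y_k − y_(k-1))/(f(y_k) − f(y_(k-1))).
f(y_0) = -13.544100, f(y_1) = 29.255800
y_2 = 9.120000 - (29.255800)·(9.120000 - 3.790000)/(29.255800 - (-13.544100)) = 5.476687; f(y_2) = -6.145130
y_3 = 5.476687 - (-6.145130)·(5.476687 - 9.120000)/(-6.145130 - (29.255800)) = 6.109118; f(y_3) = -1.904174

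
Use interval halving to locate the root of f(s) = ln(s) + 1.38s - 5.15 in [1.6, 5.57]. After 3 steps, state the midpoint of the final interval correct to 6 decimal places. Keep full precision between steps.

f(1.600000) = -2.471996, f(5.570000) = 4.253995 (opposite signs)
step 1: m = 3.585000, f(m) = 1.074058 > 0 → root in [1.600000, 3.585000]
step 2: m = 2.592500, f(m) = -0.619727 < 0 → root in [2.592500, 3.585000]
step 3: m = 3.088750, f(m) = 0.240241 > 0 → root in [2.592500, 3.088750]
Midpoint of [2.592500, 3.088750] = 2.840625

2.840625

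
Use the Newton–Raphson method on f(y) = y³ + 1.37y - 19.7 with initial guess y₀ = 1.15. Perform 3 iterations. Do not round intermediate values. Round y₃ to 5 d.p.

Newton update: y ← y − f(y)/f'(y).
f'(y) = 3y² + 1.37
y_0 = 1.150000: f = -16.603625, f' = 5.337500 → y_1 = 1.150000 - (-16.603625)/(5.337500) = 4.260749
y_1 = 4.260749: f = 63.486810, f' = 55.831957 → y_2 = 4.260749 - (63.486810)/(55.831957) = 3.123644
y_2 = 3.123644: f = 15.057267, f' = 30.641459 → y_3 = 3.123644 - (15.057267)/(30.641459) = 2.632242

2.63224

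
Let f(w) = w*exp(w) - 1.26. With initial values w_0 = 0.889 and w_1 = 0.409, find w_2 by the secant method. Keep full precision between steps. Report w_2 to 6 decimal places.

f(w_0) = 0.902667, f(w_1) = -0.644328
w_2 = 0.409000 - (-0.644328)·(0.409000 - 0.889000)/(-0.644328 - (0.902667)) = 0.608921; f(w_2) = -0.140530

0.608921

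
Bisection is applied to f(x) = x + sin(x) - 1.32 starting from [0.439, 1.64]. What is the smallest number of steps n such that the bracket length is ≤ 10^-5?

Initial width b − a = 1.64 − 0.439 = 1.201000.
After n steps the width is (b−a)/2^n; need (b−a)/2^n ≤ 10^-5.
So n ≥ log₂(1.201000/10^-5) = log₂(120100.0000) ≈ 16.8739.
Hence n = 17.

17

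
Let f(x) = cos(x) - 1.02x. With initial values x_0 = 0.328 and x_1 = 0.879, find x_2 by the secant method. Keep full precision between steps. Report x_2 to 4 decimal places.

0.7153

Secant update: x_(k+1) = x_k − f(x_k)·(x_k − x_(k-1))/(f(x_k) − f(x_(k-1))).
f(x_0) = 0.612129, f(x_1) = -0.258658
x_2 = 0.879000 - (-0.258658)·(0.879000 - 0.328000)/(-0.258658 - (0.612129)) = 0.715331; f(x_2) = 0.025239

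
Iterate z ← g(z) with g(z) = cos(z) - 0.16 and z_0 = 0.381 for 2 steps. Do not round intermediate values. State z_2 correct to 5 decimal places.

z_1 = g(0.381000) = 0.768293
z_2 = g(0.768293) = 0.559098

0.55910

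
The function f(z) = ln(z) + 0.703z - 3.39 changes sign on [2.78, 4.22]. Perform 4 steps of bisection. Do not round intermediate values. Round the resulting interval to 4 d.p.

f(2.780000) = -0.413209, f(4.220000) = 1.016495 (opposite signs)
step 1: m = 3.500000, f(m) = 0.323263 > 0 → root in [2.780000, 3.500000]
step 2: m = 3.140000, f(m) = -0.038357 < 0 → root in [3.140000, 3.500000]
step 3: m = 3.320000, f(m) = 0.143925 > 0 → root in [3.140000, 3.320000]
step 4: m = 3.230000, f(m) = 0.053172 > 0 → root in [3.140000, 3.230000]

[3.1400, 3.2300]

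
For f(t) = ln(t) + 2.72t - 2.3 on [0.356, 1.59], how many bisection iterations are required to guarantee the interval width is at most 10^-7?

24

Initial width b − a = 1.59 − 0.356 = 1.234000.
After n steps the width is (b−a)/2^n; need (b−a)/2^n ≤ 10^-7.
So n ≥ log₂(1.234000/10^-7) = log₂(12340000.0000) ≈ 23.5568.
Hence n = 24.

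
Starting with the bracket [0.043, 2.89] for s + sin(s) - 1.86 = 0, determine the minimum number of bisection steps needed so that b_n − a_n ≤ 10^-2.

Initial width b − a = 2.89 − 0.043 = 2.847000.
After n steps the width is (b−a)/2^n; need (b−a)/2^n ≤ 10^-2.
So n ≥ log₂(2.847000/10^-2) = log₂(284.7000) ≈ 8.1533.
Hence n = 9.

9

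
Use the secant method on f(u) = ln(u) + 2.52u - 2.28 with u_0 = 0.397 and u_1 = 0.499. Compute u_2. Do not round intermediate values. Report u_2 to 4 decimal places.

0.8597

f(u_0) = -2.203379, f(u_1) = -1.717669
u_2 = 0.499000 - (-1.717669)·(0.499000 - 0.397000)/(-1.717669 - (-2.203379)) = 0.859714; f(u_2) = -0.264677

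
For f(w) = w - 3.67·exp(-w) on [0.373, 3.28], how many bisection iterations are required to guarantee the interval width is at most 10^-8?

29

Initial width b − a = 3.28 − 0.373 = 2.907000.
After n steps the width is (b−a)/2^n; need (b−a)/2^n ≤ 10^-8.
So n ≥ log₂(2.907000/10^-8) = log₂(290700000.0000) ≈ 28.1150.
Hence n = 29.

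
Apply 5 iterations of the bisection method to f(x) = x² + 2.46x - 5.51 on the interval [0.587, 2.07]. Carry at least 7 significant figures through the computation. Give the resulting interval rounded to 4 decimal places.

f(0.587000) = -3.721411, f(2.070000) = 3.867100 (opposite signs)
step 1: m = 1.328500, f(m) = -0.476978 < 0 → root in [1.328500, 2.070000]
step 2: m = 1.699250, f(m) = 1.557606 > 0 → root in [1.328500, 1.699250]
step 3: m = 1.513875, f(m) = 0.505950 > 0 → root in [1.328500, 1.513875]
step 4: m = 1.421188, f(m) = 0.005895 > 0 → root in [1.328500, 1.421188]
step 5: m = 1.374844, f(m) = -0.237689 < 0 → root in [1.374844, 1.421188]

[1.3748, 1.4212]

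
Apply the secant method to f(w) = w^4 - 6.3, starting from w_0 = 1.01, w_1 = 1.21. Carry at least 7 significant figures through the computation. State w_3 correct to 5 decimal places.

f(w_0) = -5.259396, f(w_1) = -4.156411
w_2 = 1.210000 - (-4.156411)·(1.210000 - 1.010000)/(-4.156411 - (-5.259396)) = 1.963666; f(w_2) = 8.568616
w_3 = 1.963666 - (8.568616)·(1.963666 - 1.210000)/(8.568616 - (-4.156411)) = 1.456172; f(w_3) = -1.803747

1.45617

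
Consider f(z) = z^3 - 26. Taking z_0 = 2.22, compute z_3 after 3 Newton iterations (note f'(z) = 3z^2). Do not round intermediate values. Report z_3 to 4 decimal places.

2.9627

z_0 = 2.220000: f = -15.058952, f' = 14.785200 → z_1 = 2.220000 - (-15.058952)/(14.785200) = 3.238515
z_1 = 3.238515: f = 7.965487, f' = 31.463944 → z_2 = 3.238515 - (7.965487)/(31.463944) = 2.985353
z_2 = 2.985353: f = 0.606455, f' = 26.736995 → z_3 = 2.985353 - (0.606455)/(26.736995) = 2.962671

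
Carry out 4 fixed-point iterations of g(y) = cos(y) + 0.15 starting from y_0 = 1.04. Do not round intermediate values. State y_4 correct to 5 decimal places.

0.88987

y_1 = g(1.040000) = 0.656220
y_2 = g(0.656220) = 0.942304
y_3 = g(0.942304) = 0.737926
y_4 = g(0.737926) = 0.889866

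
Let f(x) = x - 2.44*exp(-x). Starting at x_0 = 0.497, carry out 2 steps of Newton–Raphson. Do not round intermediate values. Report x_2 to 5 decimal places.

Newton update: x ← x − f(x)/f'(x).
f'(x) = 1 + 2.44*exp(-x)
x_0 = 0.497000: f = -0.987381, f' = 2.484381 → x_1 = 0.497000 - (-0.987381)/(2.484381) = 0.894435
x_1 = 0.894435: f = -0.103130, f' = 1.997566 → x_2 = 0.894435 - (-0.103130)/(1.997566) = 0.946063

0.94606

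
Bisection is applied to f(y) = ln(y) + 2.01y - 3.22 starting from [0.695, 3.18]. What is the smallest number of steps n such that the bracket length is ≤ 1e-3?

Initial width b − a = 3.18 − 0.695 = 2.485000.
After n steps the width is (b−a)/2^n; need (b−a)/2^n ≤ 1e-3.
So n ≥ log₂(2.485000/1e-3) = log₂(2485.0000) ≈ 11.2790.
Hence n = 12.

12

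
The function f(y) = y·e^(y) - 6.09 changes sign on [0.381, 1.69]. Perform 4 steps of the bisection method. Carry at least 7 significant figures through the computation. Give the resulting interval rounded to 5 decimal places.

f(0.381000) = -5.532312, f(1.690000) = 3.068922 (opposite signs)
step 1: m = 1.035500, f(m) = -3.173500 < 0 → root in [1.035500, 1.690000]
step 2: m = 1.362750, f(m) = -0.765841 < 0 → root in [1.362750, 1.690000]
step 3: m = 1.526375, f(m) = 0.933563 > 0 → root in [1.362750, 1.526375]
step 4: m = 1.444562, f(m) = 0.034940 > 0 → root in [1.362750, 1.444562]

[1.36275, 1.44456]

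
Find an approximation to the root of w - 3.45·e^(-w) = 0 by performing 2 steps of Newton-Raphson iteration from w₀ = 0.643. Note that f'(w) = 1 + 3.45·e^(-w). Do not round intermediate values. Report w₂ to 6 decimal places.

1.121589

Newton update: w ← w − f(w)/f'(w).
w_0 = 0.643000: f = -1.170710, f' = 2.813710 → w_1 = 0.643000 - (-1.170710)/(2.813710) = 1.059073
w_1 = 1.059073: f = -0.137307, f' = 2.196381 → w_2 = 1.059073 - (-0.137307)/(2.196381) = 1.121589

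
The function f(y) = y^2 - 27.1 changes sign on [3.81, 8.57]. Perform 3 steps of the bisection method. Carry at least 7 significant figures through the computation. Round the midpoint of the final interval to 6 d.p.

5.297500

f(3.810000) = -12.583900, f(8.570000) = 46.344900 (opposite signs)
step 1: m = 6.190000, f(m) = 11.216100 > 0 → root in [3.810000, 6.190000]
step 2: m = 5.000000, f(m) = -2.100000 < 0 → root in [5.000000, 6.190000]
step 3: m = 5.595000, f(m) = 4.204025 > 0 → root in [5.000000, 5.595000]
Midpoint of [5.000000, 5.595000] = 5.297500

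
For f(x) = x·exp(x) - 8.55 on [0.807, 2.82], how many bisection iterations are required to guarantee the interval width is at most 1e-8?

Initial width b − a = 2.82 − 0.807 = 2.013000.
After n steps the width is (b−a)/2^n; need (b−a)/2^n ≤ 1e-8.
So n ≥ log₂(2.013000/1e-8) = log₂(201300000.0000) ≈ 27.5848.
Hence n = 28.

28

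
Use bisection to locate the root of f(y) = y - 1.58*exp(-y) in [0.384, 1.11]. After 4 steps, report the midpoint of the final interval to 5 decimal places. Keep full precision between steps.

0.76969

f(0.384000) = -0.692188, f(1.110000) = 0.589297 (opposite signs)
step 1: m = 0.747000, f(m) = -0.001582 < 0 → root in [0.747000, 1.110000]
step 2: m = 0.928500, f(m) = 0.304169 > 0 → root in [0.747000, 0.928500]
step 3: m = 0.837750, f(m) = 0.154111 > 0 → root in [0.747000, 0.837750]
step 4: m = 0.792375, f(m) = 0.077001 > 0 → root in [0.747000, 0.792375]
Midpoint of [0.747000, 0.792375] = 0.769688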